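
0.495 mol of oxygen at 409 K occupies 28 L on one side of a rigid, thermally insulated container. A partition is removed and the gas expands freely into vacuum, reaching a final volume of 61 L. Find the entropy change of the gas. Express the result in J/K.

For an ideal gas in free expansion Q = 0 and W = 0, so T is unchanged.
Entropy is a state function; using a reversible isothermal path, ΔS_gas = nR ln(V₂/V₁) = 0.495 × 8.314 × ln(61/28) = 3.2 J/K.

ΔS_gas = 3.2 J/K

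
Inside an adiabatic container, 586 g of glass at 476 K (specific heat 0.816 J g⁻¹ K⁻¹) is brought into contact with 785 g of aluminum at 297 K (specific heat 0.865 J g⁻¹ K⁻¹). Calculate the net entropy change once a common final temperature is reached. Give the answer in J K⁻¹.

Energy balance: T_f = (m₁c₁T₁ + m₂c₂T₂)/(m₁c₁ + m₂c₂) = 370.97 K.
ΔS₁ = m₁c₁ ln(T_f/T₁) = 478.176 × ln(370.97/476) = -119.2 J/K.
ΔS₂ = m₂c₂ ln(T_f/T₂) = 679.025 × ln(370.97/297) = 151 J/K.
ΔS_total = -119.2 + 151 = 31.8 J/K.

ΔS_total = 31.8 J/K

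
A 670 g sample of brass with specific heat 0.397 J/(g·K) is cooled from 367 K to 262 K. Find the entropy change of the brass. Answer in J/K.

ΔS = -89.6 J/K

ΔS = ∫dQ_rev/T = m c ln(T₂/T₁) = 670 × 0.397 × ln(262/367) = -89.6 J/K.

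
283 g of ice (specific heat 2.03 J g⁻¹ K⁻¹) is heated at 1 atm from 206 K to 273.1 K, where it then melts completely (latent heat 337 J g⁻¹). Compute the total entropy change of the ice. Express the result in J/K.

Warming step: ΔS₁ = m c ln(T_tr/T_i) = 283 × 2.03 × ln(273.1/206) = 162 J/K.
Phase change: ΔS₂ = +mL/T_tr = 283 × 337 / 273.1 = 349.2 J/K.
ΔS_total = (162) + (349.2) = 511 J/K.

ΔS = 511 J/K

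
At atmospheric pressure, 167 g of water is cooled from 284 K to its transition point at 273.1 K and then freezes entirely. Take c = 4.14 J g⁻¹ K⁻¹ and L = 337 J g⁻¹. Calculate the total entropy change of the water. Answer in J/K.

ΔS = -233 J/K

Cooling step: ΔS₁ = m c ln(T_tr/T_i) = 167 × 4.14 × ln(273.1/284) = -27.06 J/K.
Phase change: ΔS₂ = −mL/T_tr = −167 × 337 / 273.1 = -206.1 J/K.
ΔS_total = (-27.06) + (-206.1) = -233 J/K.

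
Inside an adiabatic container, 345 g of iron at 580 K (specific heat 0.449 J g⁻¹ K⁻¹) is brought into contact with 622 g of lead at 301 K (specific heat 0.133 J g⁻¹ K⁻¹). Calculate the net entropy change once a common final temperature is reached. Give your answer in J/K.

Energy balance: T_f = (m₁c₁T₁ + m₂c₂T₂)/(m₁c₁ + m₂c₂) = 482.87 K.
ΔS₁ = m₁c₁ ln(T_f/T₁) = 154.905 × ln(482.87/580) = -28.39 J/K.
ΔS₂ = m₂c₂ ln(T_f/T₂) = 82.726 × ln(482.87/301) = 39.1 J/K.
ΔS_total = -28.39 + 39.1 = 10.7 J/K.

ΔS_total = 10.7 J/K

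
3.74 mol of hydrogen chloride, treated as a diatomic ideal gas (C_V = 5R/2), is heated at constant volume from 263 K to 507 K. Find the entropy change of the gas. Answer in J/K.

At constant volume, ΔS = nC_V ln(T₂/T₁) with C_V = 5R/2 = 20.79 J mol⁻¹ K⁻¹.
ΔS = 3.74 × 20.79 × ln(507/263) = 51 J/K.

ΔS = 51 J/K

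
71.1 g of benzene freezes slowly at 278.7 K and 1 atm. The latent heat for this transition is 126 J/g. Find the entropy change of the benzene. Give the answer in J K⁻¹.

ΔS = -32.1 J/K

Heat released by the substance: Q = −mL = −71.1 × 126 = −8958.6 J.
At constant T, ΔS = Q_rev/T = −8958.6 / 278.7 = -32.1 J/K.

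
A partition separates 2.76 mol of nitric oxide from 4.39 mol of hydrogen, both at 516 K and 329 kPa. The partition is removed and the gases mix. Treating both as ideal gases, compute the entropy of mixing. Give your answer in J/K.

Mole fractions: x_A = 2.76/7.15 = 0.386, x_B = 0.614.
ΔS_mix = −R(n_A ln x_A + n_B ln x_B) = −8.314 × (2.76 ln 0.386 + 4.39 ln 0.614) = 39.6 J/K.

ΔS_mix = 39.6 J/K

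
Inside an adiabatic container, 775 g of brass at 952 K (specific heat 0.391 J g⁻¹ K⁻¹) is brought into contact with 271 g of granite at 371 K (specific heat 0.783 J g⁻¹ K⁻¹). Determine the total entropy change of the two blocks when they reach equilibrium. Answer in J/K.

ΔS_total = 50.8 J/K

Energy balance: T_f = (m₁c₁T₁ + m₂c₂T₂)/(m₁c₁ + m₂c₂) = 712.71 K.
ΔS₁ = m₁c₁ ln(T_f/T₁) = 303.025 × ln(712.71/952) = -87.72 J/K.
ΔS₂ = m₂c₂ ln(T_f/T₂) = 212.193 × ln(712.71/371) = 138.5 J/K.
ΔS_total = -87.72 + 138.5 = 50.8 J/K.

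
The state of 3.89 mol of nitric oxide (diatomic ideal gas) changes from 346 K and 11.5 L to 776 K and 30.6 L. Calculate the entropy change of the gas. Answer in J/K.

ΔS = 97 J/K

Entropy is a state function: ΔS = nC_V ln(T₂/T₁) + nR ln(V₂/V₁), with C_V = 5R/2 = 20.79 J mol⁻¹ K⁻¹ for a diatomic ideal gas.
ΔS = 3.89 × [20.79 × ln(776/346) + 8.314 × ln(30.6/11.5)] = 97 J/K.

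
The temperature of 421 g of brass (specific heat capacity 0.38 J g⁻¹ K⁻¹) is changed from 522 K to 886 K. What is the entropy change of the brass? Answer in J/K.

ΔS = ∫dQ_rev/T = m c ln(T₂/T₁) = 421 × 0.38 × ln(886/522) = 84.6 J/K.

ΔS = 84.6 J/K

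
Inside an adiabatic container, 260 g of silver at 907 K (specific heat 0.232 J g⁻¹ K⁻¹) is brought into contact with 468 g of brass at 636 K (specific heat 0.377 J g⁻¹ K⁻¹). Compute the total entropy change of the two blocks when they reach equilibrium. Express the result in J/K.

ΔS_total = 2.99 J/K

Energy balance: T_f = (m₁c₁T₁ + m₂c₂T₂)/(m₁c₁ + m₂c₂) = 705.04 K.
ΔS₁ = m₁c₁ ln(T_f/T₁) = 60.32 × ln(705.04/907) = -15.19 J/K.
ΔS₂ = m₂c₂ ln(T_f/T₂) = 176.436 × ln(705.04/636) = 18.18 J/K.
ΔS_total = -15.19 + 18.18 = 2.99 J/K.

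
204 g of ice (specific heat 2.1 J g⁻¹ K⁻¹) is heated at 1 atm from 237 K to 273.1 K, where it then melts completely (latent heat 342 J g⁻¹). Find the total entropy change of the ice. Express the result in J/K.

ΔS = 316 J/K

Warming step: ΔS₁ = m c ln(T_tr/T_i) = 204 × 2.1 × ln(273.1/237) = 60.74 J/K.
Phase change: ΔS₂ = +mL/T_tr = 204 × 342 / 273.1 = 255.5 J/K.
ΔS_total = (60.74) + (255.5) = 316 J/K.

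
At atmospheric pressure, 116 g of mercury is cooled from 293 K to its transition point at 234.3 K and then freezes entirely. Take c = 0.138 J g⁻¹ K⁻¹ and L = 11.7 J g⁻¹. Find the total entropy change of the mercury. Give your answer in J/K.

Cooling step: ΔS₁ = m c ln(T_tr/T_i) = 116 × 0.138 × ln(234.3/293) = -3.579 J/K.
Phase change: ΔS₂ = −mL/T_tr = −116 × 11.7 / 234.3 = -5.793 J/K.
ΔS_total = (-3.579) + (-5.793) = -9.37 J/K.

ΔS = -9.37 J/K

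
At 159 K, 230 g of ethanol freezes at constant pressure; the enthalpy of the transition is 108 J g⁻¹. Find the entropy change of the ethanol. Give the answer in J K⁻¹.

ΔS = -156 J/K

Heat released by the substance: Q = −mL = −230 × 108 = −24840 J.
At constant T, ΔS = Q_rev/T = −24840 / 159 = -156 J/K.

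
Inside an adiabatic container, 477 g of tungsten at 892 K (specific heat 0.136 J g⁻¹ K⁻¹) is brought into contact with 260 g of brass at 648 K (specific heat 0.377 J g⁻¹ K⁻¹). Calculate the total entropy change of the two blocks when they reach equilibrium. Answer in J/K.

Energy balance: T_f = (m₁c₁T₁ + m₂c₂T₂)/(m₁c₁ + m₂c₂) = 745.17 K.
ΔS₁ = m₁c₁ ln(T_f/T₁) = 64.872 × ln(745.17/892) = -11.67 J/K.
ΔS₂ = m₂c₂ ln(T_f/T₂) = 98.02 × ln(745.17/648) = 13.7 J/K.
ΔS_total = -11.67 + 13.7 = 2.03 J/K.

ΔS_total = 2.03 J/K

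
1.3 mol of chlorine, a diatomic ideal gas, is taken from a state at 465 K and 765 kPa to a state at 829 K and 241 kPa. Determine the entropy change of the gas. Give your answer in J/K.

ΔS = 34.4 J/K

ΔS = nC_p ln(T₂/T₁) − nR ln(P₂/P₁), with C_p = 7R/2 = 29.1 J mol⁻¹ K⁻¹ for a diatomic ideal gas.
ΔS = 1.3 × [29.1 × ln(829/465) − 8.314 × ln(241/765)] = 34.4 J/K.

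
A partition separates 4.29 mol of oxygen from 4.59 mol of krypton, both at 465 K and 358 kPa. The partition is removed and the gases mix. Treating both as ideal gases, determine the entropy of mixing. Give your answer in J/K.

Mole fractions: x_A = 4.29/8.88 = 0.483, x_B = 0.517.
ΔS_mix = −R(n_A ln x_A + n_B ln x_B) = −8.314 × (4.29 ln 0.483 + 4.59 ln 0.517) = 51.1 J/K.

ΔS_mix = 51.1 J/K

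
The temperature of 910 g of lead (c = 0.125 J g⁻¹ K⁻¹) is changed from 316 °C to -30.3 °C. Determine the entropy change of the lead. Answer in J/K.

In kelvin: T₁ = 589.15 K, T₂ = 242.85 K. ΔS = ∫dQ_rev/T = m c ln(T₂/T₁) = 910 × 0.125 × ln(242.85/589.15) = -101 J/K.

ΔS = -101 J/K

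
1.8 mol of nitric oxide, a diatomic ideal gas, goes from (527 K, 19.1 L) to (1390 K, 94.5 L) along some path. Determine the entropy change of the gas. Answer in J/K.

Entropy is a state function: ΔS = nC_V ln(T₂/T₁) + nR ln(V₂/V₁), with C_V = 5R/2 = 20.79 J mol⁻¹ K⁻¹ for a diatomic ideal gas.
ΔS = 1.8 × [20.79 × ln(1390/527) + 8.314 × ln(94.5/19.1)] = 60.2 J/K.

ΔS = 60.2 J/K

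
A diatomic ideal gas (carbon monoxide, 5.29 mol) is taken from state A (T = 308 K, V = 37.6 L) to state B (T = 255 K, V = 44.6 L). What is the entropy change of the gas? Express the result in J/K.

Entropy is a state function: ΔS = nC_V ln(T₂/T₁) + nR ln(V₂/V₁), with C_V = 5R/2 = 20.79 J mol⁻¹ K⁻¹ for a diatomic ideal gas.
ΔS = 5.29 × [20.79 × ln(255/308) + 8.314 × ln(44.6/37.6)] = -13.3 J/K.

ΔS = -13.3 J/K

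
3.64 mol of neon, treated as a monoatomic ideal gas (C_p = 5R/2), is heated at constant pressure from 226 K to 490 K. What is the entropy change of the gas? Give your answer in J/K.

At constant pressure, ΔS = nC_p ln(T₂/T₁) with C_p = 5R/2 = 20.79 J mol⁻¹ K⁻¹.
ΔS = 3.64 × 20.79 × ln(490/226) = 58.5 J/K.

ΔS = 58.5 J/K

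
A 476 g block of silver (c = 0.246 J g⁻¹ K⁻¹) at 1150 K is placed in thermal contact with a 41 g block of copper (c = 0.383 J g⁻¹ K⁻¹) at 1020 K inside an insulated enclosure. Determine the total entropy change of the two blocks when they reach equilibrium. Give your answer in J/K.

Energy balance: T_f = (m₁c₁T₁ + m₂c₂T₂)/(m₁c₁ + m₂c₂) = 1134.6 K.
ΔS₁ = m₁c₁ ln(T_f/T₁) = 117.096 × ln(1134.6/1150) = -1.5758 J/K.
ΔS₂ = m₂c₂ ln(T_f/T₂) = 15.703 × ln(1134.6/1020) = 1.6724 J/K.
ΔS_total = -1.5758 + 1.6724 = 0.0966 J/K.

ΔS_total = 0.0966 J/K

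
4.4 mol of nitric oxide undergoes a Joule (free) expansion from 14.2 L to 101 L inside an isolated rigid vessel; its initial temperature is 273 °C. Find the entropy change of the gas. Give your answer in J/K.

ΔS_gas = 71.8 J/K

For an ideal gas in free expansion Q = 0 and W = 0, so T is unchanged.
Entropy is a state function; using a reversible isothermal path, ΔS_gas = nR ln(V₂/V₁) = 4.4 × 8.314 × ln(101/14.2) = 71.8 J/K.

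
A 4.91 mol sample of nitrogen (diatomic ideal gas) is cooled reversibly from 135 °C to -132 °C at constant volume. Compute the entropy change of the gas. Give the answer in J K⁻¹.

ΔS = -108 J/K

In kelvin: T₁ = 408.15 K, T₂ = 141.15 K. At constant volume, ΔS = nC_V ln(T₂/T₁) with C_V = 5R/2 = 20.79 J mol⁻¹ K⁻¹.
ΔS = 4.91 × 20.79 × ln(141.15/408.15) = -108 J/K.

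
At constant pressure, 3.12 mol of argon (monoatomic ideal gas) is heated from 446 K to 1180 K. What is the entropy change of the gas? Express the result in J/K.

At constant pressure, ΔS = nC_p ln(T₂/T₁) with C_p = 5R/2 = 20.79 J mol⁻¹ K⁻¹.
ΔS = 3.12 × 20.79 × ln(1180/446) = 63.1 J/K.

ΔS = 63.1 J/K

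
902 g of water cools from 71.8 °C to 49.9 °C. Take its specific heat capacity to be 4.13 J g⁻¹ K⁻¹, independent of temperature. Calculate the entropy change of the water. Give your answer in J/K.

ΔS = -244 J/K

In kelvin: T₁ = 344.95 K, T₂ = 323.05 K. ΔS = ∫dQ_rev/T = m c ln(T₂/T₁) = 902 × 4.13 × ln(323.05/344.95) = -244 J/K.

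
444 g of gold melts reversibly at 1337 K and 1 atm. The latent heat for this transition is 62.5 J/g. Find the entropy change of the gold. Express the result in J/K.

Heat absorbed by the substance: Q = mL = 444 × 62.5 = 27750 J.
At constant T, ΔS = Q_rev/T = 27750 / 1337 = 20.8 J/K.

ΔS = 20.8 J/K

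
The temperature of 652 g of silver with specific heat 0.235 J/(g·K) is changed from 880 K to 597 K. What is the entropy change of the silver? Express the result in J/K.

ΔS = ∫dQ_rev/T = m c ln(T₂/T₁) = 652 × 0.235 × ln(597/880) = -59.5 J/K.

ΔS = -59.5 J/K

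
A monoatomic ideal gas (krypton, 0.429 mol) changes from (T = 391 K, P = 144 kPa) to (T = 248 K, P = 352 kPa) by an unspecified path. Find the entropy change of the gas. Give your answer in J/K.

ΔS = -7.25 J/K

ΔS = nC_p ln(T₂/T₁) − nR ln(P₂/P₁), with C_p = 5R/2 = 20.79 J mol⁻¹ K⁻¹ for a monoatomic ideal gas.
ΔS = 0.429 × [20.79 × ln(248/391) − 8.314 × ln(352/144)] = -7.25 J/K.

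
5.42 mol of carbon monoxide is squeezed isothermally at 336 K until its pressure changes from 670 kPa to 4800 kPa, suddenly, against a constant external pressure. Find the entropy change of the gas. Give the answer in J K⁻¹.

Entropy is a state function, so ΔS_gas depends only on the end states.
For an isothermal ideal gas ΔS_gas = nR ln(P₁/P₂) = 5.42 × 8.314 × ln(670/4800) = -88.7 J/K.

ΔS_gas = -88.7 J/K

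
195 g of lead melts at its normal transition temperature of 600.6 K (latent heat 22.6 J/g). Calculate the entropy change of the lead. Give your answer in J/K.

ΔS = 7.34 J/K

Heat absorbed by the substance: Q = mL = 195 × 22.6 = 4407 J.
At constant T, ΔS = Q_rev/T = 4407 / 600.6 = 7.34 J/K.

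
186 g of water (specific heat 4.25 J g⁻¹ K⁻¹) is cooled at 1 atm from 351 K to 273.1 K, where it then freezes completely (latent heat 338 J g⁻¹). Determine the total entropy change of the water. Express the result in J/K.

Cooling step: ΔS₁ = m c ln(T_tr/T_i) = 186 × 4.25 × ln(273.1/351) = -198.4 J/K.
Phase change: ΔS₂ = −mL/T_tr = −186 × 338 / 273.1 = -230.2 J/K.
ΔS_total = (-198.4) + (-230.2) = -429 J/K.

ΔS = -429 J/K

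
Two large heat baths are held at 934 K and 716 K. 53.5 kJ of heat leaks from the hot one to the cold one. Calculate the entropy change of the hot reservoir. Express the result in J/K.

The hot reservoir loses heat Q, so ΔS_hot = −Q/T_H = −53500/934 = -57.3 J/K.

ΔS_hot = -57.3 J/K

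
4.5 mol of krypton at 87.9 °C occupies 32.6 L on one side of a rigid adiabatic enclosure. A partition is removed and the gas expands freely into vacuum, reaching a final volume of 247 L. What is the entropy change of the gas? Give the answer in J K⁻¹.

For an ideal gas in free expansion Q = 0 and W = 0, so T is unchanged.
Entropy is a state function; using a reversible isothermal path, ΔS_gas = nR ln(V₂/V₁) = 4.5 × 8.314 × ln(247/32.6) = 75.8 J/K.

ΔS_gas = 75.8 J/K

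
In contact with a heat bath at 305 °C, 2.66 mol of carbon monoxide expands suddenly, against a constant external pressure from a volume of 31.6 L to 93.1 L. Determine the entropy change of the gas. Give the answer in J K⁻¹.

Entropy is a state function, so ΔS_gas depends only on the end states.
For an isothermal ideal gas ΔS_gas = nR ln(V₂/V₁) = 2.66 × 8.314 × ln(93.1/31.6) = 23.9 J/K.

ΔS_gas = 23.9 J/K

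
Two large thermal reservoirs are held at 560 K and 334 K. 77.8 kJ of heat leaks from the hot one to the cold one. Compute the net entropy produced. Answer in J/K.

ΔS_hot = −Q/T_H = −77800/560 = -138.9 J/K and ΔS_cold = +Q/T_C = 77800/334 = 232.9 J/K.
ΔS_total = -138.9 + 232.9 = 94 J/K, positive as the second law requires.

ΔS_total = 94 J/K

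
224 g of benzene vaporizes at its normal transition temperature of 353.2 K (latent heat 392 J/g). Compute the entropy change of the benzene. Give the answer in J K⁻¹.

Heat absorbed by the substance: Q = mL = 224 × 392 = 87808 J.
At constant T, ΔS = Q_rev/T = 87808 / 353.2 = 249 J/K.

ΔS = 249 J/K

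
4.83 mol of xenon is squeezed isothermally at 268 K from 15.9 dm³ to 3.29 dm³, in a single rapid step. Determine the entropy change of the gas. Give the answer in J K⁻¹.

Entropy is a state function, so ΔS_gas depends only on the end states.
For an isothermal ideal gas ΔS_gas = nR ln(V₂/V₁) = 4.83 × 8.314 × ln(3.29/15.9) = -63.3 J/K.

ΔS_gas = -63.3 J/K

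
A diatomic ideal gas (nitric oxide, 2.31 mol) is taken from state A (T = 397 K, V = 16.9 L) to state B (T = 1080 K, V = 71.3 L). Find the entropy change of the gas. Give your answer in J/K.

Entropy is a state function: ΔS = nC_V ln(T₂/T₁) + nR ln(V₂/V₁), with C_V = 5R/2 = 20.79 J mol⁻¹ K⁻¹ for a diatomic ideal gas.
ΔS = 2.31 × [20.79 × ln(1080/397) + 8.314 × ln(71.3/16.9)] = 75.7 J/K.

ΔS = 75.7 J/K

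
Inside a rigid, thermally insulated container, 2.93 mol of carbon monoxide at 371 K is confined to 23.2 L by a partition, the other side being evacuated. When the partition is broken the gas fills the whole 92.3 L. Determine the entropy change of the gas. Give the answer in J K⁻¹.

No heat is exchanged and no work is done, so the ideal-gas temperature stays constant.
Entropy is a state function; using a reversible isothermal path, ΔS_gas = nR ln(V₂/V₁) = 2.93 × 8.314 × ln(92.3/23.2) = 33.6 J/K.

ΔS_gas = 33.6 J/K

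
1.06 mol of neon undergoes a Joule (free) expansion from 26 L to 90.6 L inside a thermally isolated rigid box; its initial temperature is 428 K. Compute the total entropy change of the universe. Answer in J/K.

No heat is exchanged and no work is done, so the ideal-gas temperature stays constant.
Entropy is a state function; using a reversible isothermal path, ΔS_gas = nR ln(V₂/V₁) = 1.06 × 8.314 × ln(90.6/26) = 11 J/K.
The insulated surroundings exchange no heat, so ΔS_surr = 0 and ΔS_universe = ΔS_gas.

ΔS_universe = 11 J/K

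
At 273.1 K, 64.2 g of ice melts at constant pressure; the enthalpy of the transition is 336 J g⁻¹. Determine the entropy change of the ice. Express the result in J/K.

Heat absorbed by the substance: Q = mL = 64.2 × 336 = 21571.2 J.
At constant T, ΔS = Q_rev/T = 21571.2 / 273.1 = 79 J/K.

ΔS = 79 J/K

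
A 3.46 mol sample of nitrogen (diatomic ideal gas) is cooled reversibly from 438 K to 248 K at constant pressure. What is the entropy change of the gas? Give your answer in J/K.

ΔS = -57.3 J/K

At constant pressure, ΔS = nC_p ln(T₂/T₁) with C_p = 7R/2 = 29.1 J mol⁻¹ K⁻¹.
ΔS = 3.46 × 29.1 × ln(248/438) = -57.3 J/K.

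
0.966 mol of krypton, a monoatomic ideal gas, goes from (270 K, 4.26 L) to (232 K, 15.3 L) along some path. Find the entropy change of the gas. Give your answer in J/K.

Entropy is a state function: ΔS = nC_V ln(T₂/T₁) + nR ln(V₂/V₁), with C_V = 3R/2 = 12.47 J mol⁻¹ K⁻¹ for a monoatomic ideal gas.
ΔS = 0.966 × [12.47 × ln(232/270) + 8.314 × ln(15.3/4.26)] = 8.44 J/K.

ΔS = 8.44 J/K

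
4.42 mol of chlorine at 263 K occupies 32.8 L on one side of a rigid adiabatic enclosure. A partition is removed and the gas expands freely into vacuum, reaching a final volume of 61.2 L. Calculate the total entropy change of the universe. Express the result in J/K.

ΔS_universe = 22.9 J/K

No heat is exchanged and no work is done, so the ideal-gas temperature stays constant.
Entropy is a state function; using a reversible isothermal path, ΔS_gas = nR ln(V₂/V₁) = 4.42 × 8.314 × ln(61.2/32.8) = 22.9 J/K.
The insulated surroundings exchange no heat, so ΔS_surr = 0 and ΔS_universe = ΔS_gas.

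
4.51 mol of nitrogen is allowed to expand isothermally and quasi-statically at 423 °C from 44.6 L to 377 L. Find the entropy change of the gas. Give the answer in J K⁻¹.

For an isothermal ideal gas ΔS_gas = nR ln(V₂/V₁) = 4.51 × 8.314 × ln(377/44.6) = 80 J/K.

ΔS_gas = 80 J/K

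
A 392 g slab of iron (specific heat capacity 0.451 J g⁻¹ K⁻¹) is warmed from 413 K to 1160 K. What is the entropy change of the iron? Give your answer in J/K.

ΔS = 183 J/K

ΔS = ∫dQ_rev/T = m c ln(T₂/T₁) = 392 × 0.451 × ln(1160/413) = 183 J/K.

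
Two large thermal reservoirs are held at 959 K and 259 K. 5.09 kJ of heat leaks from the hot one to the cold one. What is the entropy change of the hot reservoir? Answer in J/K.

The hot reservoir loses heat Q, so ΔS_hot = −Q/T_H = −5090/959 = -5.31 J/K.

ΔS_hot = -5.31 J/K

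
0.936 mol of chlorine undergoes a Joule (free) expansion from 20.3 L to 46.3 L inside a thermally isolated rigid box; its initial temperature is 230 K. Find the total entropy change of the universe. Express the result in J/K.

For an ideal gas in free expansion Q = 0 and W = 0, so T is unchanged.
Entropy is a state function; using a reversible isothermal path, ΔS_gas = nR ln(V₂/V₁) = 0.936 × 8.314 × ln(46.3/20.3) = 6.42 J/K.
The insulated surroundings exchange no heat, so ΔS_surr = 0 and ΔS_universe = ΔS_gas.

ΔS_universe = 6.42 J/K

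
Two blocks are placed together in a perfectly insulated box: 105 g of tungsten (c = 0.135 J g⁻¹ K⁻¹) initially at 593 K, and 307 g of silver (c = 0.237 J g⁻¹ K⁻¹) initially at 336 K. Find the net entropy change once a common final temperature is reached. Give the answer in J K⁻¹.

ΔS_total = 2.16 J/K

Energy balance: T_f = (m₁c₁T₁ + m₂c₂T₂)/(m₁c₁ + m₂c₂) = 377.91 K.
ΔS₁ = m₁c₁ ln(T_f/T₁) = 14.175 × ln(377.91/593) = -6.3866 J/K.
ΔS₂ = m₂c₂ ln(T_f/T₂) = 72.759 × ln(377.91/336) = 8.5515 J/K.
ΔS_total = -6.3866 + 8.5515 = 2.16 J/K.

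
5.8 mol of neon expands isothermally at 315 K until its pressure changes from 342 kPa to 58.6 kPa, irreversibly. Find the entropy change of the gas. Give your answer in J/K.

Entropy is a state function, so ΔS_gas depends only on the end states.
For an isothermal ideal gas ΔS_gas = nR ln(P₁/P₂) = 5.8 × 8.314 × ln(342/58.6) = 85.1 J/K.

ΔS_gas = 85.1 J/K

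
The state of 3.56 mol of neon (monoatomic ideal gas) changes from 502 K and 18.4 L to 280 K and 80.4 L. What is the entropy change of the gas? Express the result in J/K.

Entropy is a state function: ΔS = nC_V ln(T₂/T₁) + nR ln(V₂/V₁), with C_V = 3R/2 = 12.47 J mol⁻¹ K⁻¹ for a monoatomic ideal gas.
ΔS = 3.56 × [12.47 × ln(280/502) + 8.314 × ln(80.4/18.4)] = 17.7 J/K.

ΔS = 17.7 J/K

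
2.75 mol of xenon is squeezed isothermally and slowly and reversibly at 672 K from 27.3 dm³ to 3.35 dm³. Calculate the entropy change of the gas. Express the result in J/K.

ΔS_gas = -48 J/K

For an isothermal ideal gas ΔS_gas = nR ln(V₂/V₁) = 2.75 × 8.314 × ln(3.35/27.3) = -48 J/K.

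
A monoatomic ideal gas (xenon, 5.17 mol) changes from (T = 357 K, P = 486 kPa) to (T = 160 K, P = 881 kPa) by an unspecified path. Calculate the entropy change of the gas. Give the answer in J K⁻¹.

ΔS = -112 J/K

ΔS = nC_p ln(T₂/T₁) − nR ln(P₂/P₁), with C_p = 5R/2 = 20.79 J mol⁻¹ K⁻¹ for a monoatomic ideal gas.
ΔS = 5.17 × [20.79 × ln(160/357) − 8.314 × ln(881/486)] = -112 J/K.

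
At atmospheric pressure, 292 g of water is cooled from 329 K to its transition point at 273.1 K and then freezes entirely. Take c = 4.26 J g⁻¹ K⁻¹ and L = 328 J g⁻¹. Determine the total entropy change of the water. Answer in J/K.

Cooling step: ΔS₁ = m c ln(T_tr/T_i) = 292 × 4.26 × ln(273.1/329) = -231.6 J/K.
Phase change: ΔS₂ = −mL/T_tr = −292 × 328 / 273.1 = -350.7 J/K.
ΔS_total = (-231.6) + (-350.7) = -582 J/K.

ΔS = -582 J/K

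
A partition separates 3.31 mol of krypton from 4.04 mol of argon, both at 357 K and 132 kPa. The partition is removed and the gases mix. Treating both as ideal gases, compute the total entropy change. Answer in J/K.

Mole fractions: x_A = 3.31/7.35 = 0.45, x_B = 0.55.
ΔS_mix = −R(n_A ln x_A + n_B ln x_B) = −8.314 × (3.31 ln 0.45 + 4.04 ln 0.55) = 42.1 J/K.

ΔS_mix = 42.1 J/K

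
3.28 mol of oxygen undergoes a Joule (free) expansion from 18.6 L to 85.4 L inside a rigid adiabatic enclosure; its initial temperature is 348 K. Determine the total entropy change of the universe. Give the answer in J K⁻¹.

For an ideal gas in free expansion Q = 0 and W = 0, so T is unchanged.
Entropy is a state function; using a reversible isothermal path, ΔS_gas = nR ln(V₂/V₁) = 3.28 × 8.314 × ln(85.4/18.6) = 41.6 J/K.
The insulated surroundings exchange no heat, so ΔS_surr = 0 and ΔS_universe = ΔS_gas.

ΔS_universe = 41.6 J/K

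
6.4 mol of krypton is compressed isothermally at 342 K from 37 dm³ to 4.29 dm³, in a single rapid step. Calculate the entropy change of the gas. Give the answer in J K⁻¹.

Entropy is a state function, so ΔS_gas depends only on the end states.
For an isothermal ideal gas ΔS_gas = nR ln(V₂/V₁) = 6.4 × 8.314 × ln(4.29/37) = -115 J/K.

ΔS_gas = -115 J/K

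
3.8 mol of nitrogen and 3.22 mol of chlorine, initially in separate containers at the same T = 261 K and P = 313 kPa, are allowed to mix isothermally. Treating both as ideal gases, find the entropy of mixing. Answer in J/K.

Mole fractions: x_A = 3.8/7.02 = 0.541, x_B = 0.459.
ΔS_mix = −R(n_A ln x_A + n_B ln x_B) = −8.314 × (3.8 ln 0.541 + 3.22 ln 0.459) = 40.3 J/K.

ΔS_mix = 40.3 J/K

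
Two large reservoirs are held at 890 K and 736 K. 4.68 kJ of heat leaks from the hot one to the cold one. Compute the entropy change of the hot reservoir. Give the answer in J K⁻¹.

ΔS_hot = -5.26 J/K

The hot reservoir loses heat Q, so ΔS_hot = −Q/T_H = −4680/890 = -5.26 J/K.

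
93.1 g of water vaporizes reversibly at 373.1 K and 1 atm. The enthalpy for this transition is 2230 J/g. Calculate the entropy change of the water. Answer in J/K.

ΔS = 556 J/K

Heat absorbed by the substance: Q = mL = 93.1 × 2230 = 207613 J.
At constant T, ΔS = Q_rev/T = 207613 / 373.1 = 556 J/K.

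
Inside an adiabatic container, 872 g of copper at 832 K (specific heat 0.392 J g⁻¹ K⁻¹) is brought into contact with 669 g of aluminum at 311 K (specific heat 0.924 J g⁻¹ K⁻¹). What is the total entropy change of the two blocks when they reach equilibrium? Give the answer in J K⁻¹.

ΔS_total = 113 J/K

Energy balance: T_f = (m₁c₁T₁ + m₂c₂T₂)/(m₁c₁ + m₂c₂) = 496.51 K.
ΔS₁ = m₁c₁ ln(T_f/T₁) = 341.824 × ln(496.51/832) = -176.5 J/K.
ΔS₂ = m₂c₂ ln(T_f/T₂) = 618.156 × ln(496.51/311) = 289.2 J/K.
ΔS_total = -176.5 + 289.2 = 113 J/K.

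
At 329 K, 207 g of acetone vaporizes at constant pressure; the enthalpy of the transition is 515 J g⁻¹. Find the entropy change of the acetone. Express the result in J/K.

ΔS = 324 J/K

Heat absorbed by the substance: Q = mL = 207 × 515 = 106605 J.
At constant T, ΔS = Q_rev/T = 106605 / 329 = 324 J/K.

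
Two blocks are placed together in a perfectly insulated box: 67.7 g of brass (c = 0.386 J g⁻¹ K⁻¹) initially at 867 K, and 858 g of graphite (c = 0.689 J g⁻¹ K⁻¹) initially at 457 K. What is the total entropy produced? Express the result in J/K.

ΔS_total = 6.28 J/K

Energy balance: T_f = (m₁c₁T₁ + m₂c₂T₂)/(m₁c₁ + m₂c₂) = 474.36 K.
ΔS₁ = m₁c₁ ln(T_f/T₁) = 26.1322 × ln(474.36/867) = -15.76 J/K.
ΔS₂ = m₂c₂ ln(T_f/T₂) = 591.162 × ln(474.36/457) = 22.04 J/K.
ΔS_total = -15.76 + 22.04 = 6.28 J/K.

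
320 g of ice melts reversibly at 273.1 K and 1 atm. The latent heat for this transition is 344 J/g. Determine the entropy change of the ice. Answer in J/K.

Heat absorbed by the substance: Q = mL = 320 × 344 = 110080 J.
At constant T, ΔS = Q_rev/T = 110080 / 273.1 = 403 J/K.

ΔS = 403 J/K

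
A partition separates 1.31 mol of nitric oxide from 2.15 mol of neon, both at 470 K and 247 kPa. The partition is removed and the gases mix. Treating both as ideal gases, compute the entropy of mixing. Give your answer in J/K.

ΔS_mix = 19.1 J/K

Mole fractions: x_A = 1.31/3.46 = 0.379, x_B = 0.621.
ΔS_mix = −R(n_A ln x_A + n_B ln x_B) = −8.314 × (1.31 ln 0.379 + 2.15 ln 0.621) = 19.1 J/K.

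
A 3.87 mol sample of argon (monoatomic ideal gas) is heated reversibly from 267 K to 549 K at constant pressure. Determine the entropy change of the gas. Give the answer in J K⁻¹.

ΔS = 58 J/K

At constant pressure, ΔS = nC_p ln(T₂/T₁) with C_p = 5R/2 = 20.79 J mol⁻¹ K⁻¹.
ΔS = 3.87 × 20.79 × ln(549/267) = 58 J/K.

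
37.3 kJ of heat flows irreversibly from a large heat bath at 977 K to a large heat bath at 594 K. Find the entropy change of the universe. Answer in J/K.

ΔS_hot = −Q/T_H = −37300/977 = -38.18 J/K and ΔS_cold = +Q/T_C = 37300/594 = 62.79 J/K.
ΔS_total = -38.18 + 62.79 = 24.6 J/K, positive as the second law requires.

ΔS_total = 24.6 J/K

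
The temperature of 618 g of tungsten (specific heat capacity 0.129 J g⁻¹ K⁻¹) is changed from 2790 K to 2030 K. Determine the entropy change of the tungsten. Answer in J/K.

ΔS = ∫dQ_rev/T = m c ln(T₂/T₁) = 618 × 0.129 × ln(2030/2790) = -25.4 J/K.

ΔS = -25.4 J/K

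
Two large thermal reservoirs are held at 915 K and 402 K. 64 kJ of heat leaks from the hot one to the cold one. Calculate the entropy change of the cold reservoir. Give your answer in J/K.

The cold reservoir gains heat Q, so ΔS_cold = +Q/T_C = 64000/402 = 159 J/K.

ΔS_cold = 159 J/K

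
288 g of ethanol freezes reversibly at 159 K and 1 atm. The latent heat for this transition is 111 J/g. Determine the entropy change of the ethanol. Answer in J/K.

ΔS = -201 J/K

Heat released by the substance: Q = −mL = −288 × 111 = −31968 J.
At constant T, ΔS = Q_rev/T = −31968 / 159 = -201 J/K.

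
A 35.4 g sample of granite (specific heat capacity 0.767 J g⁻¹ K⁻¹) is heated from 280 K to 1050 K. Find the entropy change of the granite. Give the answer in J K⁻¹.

ΔS = ∫dQ_rev/T = m c ln(T₂/T₁) = 35.4 × 0.767 × ln(1050/280) = 35.9 J/K.

ΔS = 35.9 J/K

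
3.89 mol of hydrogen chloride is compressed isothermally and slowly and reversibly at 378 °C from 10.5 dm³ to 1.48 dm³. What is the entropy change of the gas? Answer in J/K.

For an isothermal ideal gas ΔS_gas = nR ln(V₂/V₁) = 3.89 × 8.314 × ln(1.48/10.5) = -63.4 J/K.

ΔS_gas = -63.4 J/K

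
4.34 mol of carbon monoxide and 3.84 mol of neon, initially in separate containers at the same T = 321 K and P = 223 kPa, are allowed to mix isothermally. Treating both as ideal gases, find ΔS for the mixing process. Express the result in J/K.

Mole fractions: x_A = 4.34/8.18 = 0.531, x_B = 0.469.
ΔS_mix = −R(n_A ln x_A + n_B ln x_B) = −8.314 × (4.34 ln 0.531 + 3.84 ln 0.469) = 47 J/K.

ΔS_mix = 47 J/K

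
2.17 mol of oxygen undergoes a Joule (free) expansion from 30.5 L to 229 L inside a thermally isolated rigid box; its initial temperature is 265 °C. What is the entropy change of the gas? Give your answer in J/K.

ΔS_gas = 36.4 J/K

For an ideal gas in free expansion Q = 0 and W = 0, so T is unchanged.
Entropy is a state function; using a reversible isothermal path, ΔS_gas = nR ln(V₂/V₁) = 2.17 × 8.314 × ln(229/30.5) = 36.4 J/K.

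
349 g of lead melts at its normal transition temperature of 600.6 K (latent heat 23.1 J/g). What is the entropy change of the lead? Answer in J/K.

ΔS = 13.4 J/K

Heat absorbed by the substance: Q = mL = 349 × 23.1 = 8061.9 J.
At constant T, ΔS = Q_rev/T = 8061.9 / 600.6 = 13.4 J/K.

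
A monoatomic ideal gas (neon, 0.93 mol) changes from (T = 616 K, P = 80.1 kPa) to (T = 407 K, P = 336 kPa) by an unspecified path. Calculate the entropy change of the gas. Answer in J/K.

ΔS = nC_p ln(T₂/T₁) − nR ln(P₂/P₁), with C_p = 5R/2 = 20.79 J mol⁻¹ K⁻¹ for a monoatomic ideal gas.
ΔS = 0.93 × [20.79 × ln(407/616) − 8.314 × ln(336/80.1)] = -19.1 J/K.

ΔS = -19.1 J/K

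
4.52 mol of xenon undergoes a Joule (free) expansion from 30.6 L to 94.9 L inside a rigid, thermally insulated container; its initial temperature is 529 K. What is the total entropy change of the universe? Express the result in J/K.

ΔS_universe = 42.5 J/K

No heat is exchanged and no work is done, so the ideal-gas temperature stays constant.
Entropy is a state function; using a reversible isothermal path, ΔS_gas = nR ln(V₂/V₁) = 4.52 × 8.314 × ln(94.9/30.6) = 42.5 J/K.
The insulated surroundings exchange no heat, so ΔS_surr = 0 and ΔS_universe = ΔS_gas.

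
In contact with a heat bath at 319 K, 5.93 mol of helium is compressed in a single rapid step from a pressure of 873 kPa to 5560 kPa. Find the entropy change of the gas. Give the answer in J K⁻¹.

Entropy is a state function, so ΔS_gas depends only on the end states.
For an isothermal ideal gas ΔS_gas = nR ln(P₁/P₂) = 5.93 × 8.314 × ln(873/5560) = -91.3 J/K.

ΔS_gas = -91.3 J/K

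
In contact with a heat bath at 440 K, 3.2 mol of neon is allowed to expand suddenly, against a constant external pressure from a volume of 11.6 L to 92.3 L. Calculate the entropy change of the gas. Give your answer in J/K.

Entropy is a state function, so ΔS_gas depends only on the end states.
For an isothermal ideal gas ΔS_gas = nR ln(V₂/V₁) = 3.2 × 8.314 × ln(92.3/11.6) = 55.2 J/K.

ΔS_gas = 55.2 J/K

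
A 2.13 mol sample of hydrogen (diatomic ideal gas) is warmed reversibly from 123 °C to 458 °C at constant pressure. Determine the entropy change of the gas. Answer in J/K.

ΔS = 38 J/K

In kelvin: T₁ = 396.15 K, T₂ = 731.15 K. At constant pressure, ΔS = nC_p ln(T₂/T₁) with C_p = 7R/2 = 29.1 J mol⁻¹ K⁻¹.
ΔS = 2.13 × 29.1 × ln(731.15/396.15) = 38 J/K.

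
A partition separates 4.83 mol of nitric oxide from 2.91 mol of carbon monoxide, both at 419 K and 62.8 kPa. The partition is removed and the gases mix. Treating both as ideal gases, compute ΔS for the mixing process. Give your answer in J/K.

ΔS_mix = 42.6 J/K

Mole fractions: x_A = 4.83/7.74 = 0.624, x_B = 0.376.
ΔS_mix = −R(n_A ln x_A + n_B ln x_B) = −8.314 × (4.83 ln 0.624 + 2.91 ln 0.376) = 42.6 J/K.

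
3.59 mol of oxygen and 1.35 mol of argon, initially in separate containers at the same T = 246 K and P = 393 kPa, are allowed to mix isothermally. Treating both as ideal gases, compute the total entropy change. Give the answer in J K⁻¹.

ΔS_mix = 24.1 J/K

Mole fractions: x_A = 3.59/4.94 = 0.727, x_B = 0.273.
ΔS_mix = −R(n_A ln x_A + n_B ln x_B) = −8.314 × (3.59 ln 0.727 + 1.35 ln 0.273) = 24.1 J/K.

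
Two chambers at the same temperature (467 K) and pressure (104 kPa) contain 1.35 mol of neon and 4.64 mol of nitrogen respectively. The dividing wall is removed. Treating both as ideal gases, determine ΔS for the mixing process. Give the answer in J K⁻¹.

Mole fractions: x_A = 1.35/5.99 = 0.225, x_B = 0.775.
ΔS_mix = −R(n_A ln x_A + n_B ln x_B) = −8.314 × (1.35 ln 0.225 + 4.64 ln 0.775) = 26.6 J/K.

ΔS_mix = 26.6 J/K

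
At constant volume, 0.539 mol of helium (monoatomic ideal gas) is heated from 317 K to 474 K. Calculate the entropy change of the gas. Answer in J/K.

ΔS = 2.7 J/K

At constant volume, ΔS = nC_V ln(T₂/T₁) with C_V = 3R/2 = 12.47 J mol⁻¹ K⁻¹.
ΔS = 0.539 × 12.47 × ln(474/317) = 2.7 J/K.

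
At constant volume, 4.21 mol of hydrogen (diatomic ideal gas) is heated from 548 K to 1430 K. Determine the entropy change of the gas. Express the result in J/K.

ΔS = 83.9 J/K

At constant volume, ΔS = nC_V ln(T₂/T₁) with C_V = 5R/2 = 20.79 J mol⁻¹ K⁻¹.
ΔS = 4.21 × 20.79 × ln(1430/548) = 83.9 J/K.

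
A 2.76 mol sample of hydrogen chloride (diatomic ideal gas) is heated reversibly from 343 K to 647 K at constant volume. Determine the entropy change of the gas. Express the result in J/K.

At constant volume, ΔS = nC_V ln(T₂/T₁) with C_V = 5R/2 = 20.79 J mol⁻¹ K⁻¹.
ΔS = 2.76 × 20.79 × ln(647/343) = 36.4 J/K.

ΔS = 36.4 J/K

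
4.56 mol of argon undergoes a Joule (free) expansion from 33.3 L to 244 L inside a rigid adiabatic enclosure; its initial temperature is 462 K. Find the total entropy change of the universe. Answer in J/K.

No heat is exchanged and no work is done, so the ideal-gas temperature stays constant.
Entropy is a state function; using a reversible isothermal path, ΔS_gas = nR ln(V₂/V₁) = 4.56 × 8.314 × ln(244/33.3) = 75.5 J/K.
The insulated surroundings exchange no heat, so ΔS_surr = 0 and ΔS_universe = ΔS_gas.

ΔS_universe = 75.5 J/K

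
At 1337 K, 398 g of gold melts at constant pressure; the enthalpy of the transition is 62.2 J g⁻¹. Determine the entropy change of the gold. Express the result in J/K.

Heat absorbed by the substance: Q = mL = 398 × 62.2 = 24755.6 J.
At constant T, ΔS = Q_rev/T = 24755.6 / 1337 = 18.5 J/K.

ΔS = 18.5 J/K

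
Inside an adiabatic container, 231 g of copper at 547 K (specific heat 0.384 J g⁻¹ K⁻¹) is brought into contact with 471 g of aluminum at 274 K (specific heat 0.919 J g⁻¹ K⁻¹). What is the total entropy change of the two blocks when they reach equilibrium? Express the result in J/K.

ΔS_total = 20.3 J/K

Energy balance: T_f = (m₁c₁T₁ + m₂c₂T₂)/(m₁c₁ + m₂c₂) = 320.43 K.
ΔS₁ = m₁c₁ ln(T_f/T₁) = 88.704 × ln(320.43/547) = -47.44 J/K.
ΔS₂ = m₂c₂ ln(T_f/T₂) = 432.849 × ln(320.43/274) = 67.76 J/K.
ΔS_total = -47.44 + 67.76 = 20.3 J/K.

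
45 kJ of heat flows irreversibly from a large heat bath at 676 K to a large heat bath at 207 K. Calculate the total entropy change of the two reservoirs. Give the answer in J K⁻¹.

ΔS_total = 151 J/K

ΔS_hot = −Q/T_H = −45000/676 = -66.57 J/K and ΔS_cold = +Q/T_C = 45000/207 = 217.4 J/K.
ΔS_total = -66.57 + 217.4 = 151 J/K, positive as the second law requires.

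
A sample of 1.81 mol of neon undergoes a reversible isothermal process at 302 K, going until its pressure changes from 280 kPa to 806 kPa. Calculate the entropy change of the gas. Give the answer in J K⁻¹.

For an isothermal ideal gas ΔS_gas = nR ln(P₁/P₂) = 1.81 × 8.314 × ln(280/806) = -15.9 J/K.

ΔS_gas = -15.9 J/K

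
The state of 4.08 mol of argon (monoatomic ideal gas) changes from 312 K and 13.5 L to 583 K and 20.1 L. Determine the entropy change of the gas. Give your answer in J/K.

ΔS = 45.3 J/K

Entropy is a state function: ΔS = nC_V ln(T₂/T₁) + nR ln(V₂/V₁), with C_V = 3R/2 = 12.47 J mol⁻¹ K⁻¹ for a monoatomic ideal gas.
ΔS = 4.08 × [12.47 × ln(583/312) + 8.314 × ln(20.1/13.5)] = 45.3 J/K.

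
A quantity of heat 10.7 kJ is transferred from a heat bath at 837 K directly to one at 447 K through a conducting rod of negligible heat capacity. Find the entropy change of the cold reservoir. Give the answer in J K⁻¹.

The cold reservoir gains heat Q, so ΔS_cold = +Q/T_C = 10700/447 = 23.9 J/K.

ΔS_cold = 23.9 J/K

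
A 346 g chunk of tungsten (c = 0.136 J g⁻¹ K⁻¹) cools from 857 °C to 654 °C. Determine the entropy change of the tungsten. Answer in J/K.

ΔS = -9.32 J/K

In kelvin: T₁ = 1130.15 K, T₂ = 927.15 K. ΔS = ∫dQ_rev/T = m c ln(T₂/T₁) = 346 × 0.136 × ln(927.15/1130.15) = -9.32 J/K.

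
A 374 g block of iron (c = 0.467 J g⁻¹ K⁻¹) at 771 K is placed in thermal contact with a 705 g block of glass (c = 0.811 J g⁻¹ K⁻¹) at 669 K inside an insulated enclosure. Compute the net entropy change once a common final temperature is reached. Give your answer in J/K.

ΔS_total = 1.38 J/K

Energy balance: T_f = (m₁c₁T₁ + m₂c₂T₂)/(m₁c₁ + m₂c₂) = 692.87 K.
ΔS₁ = m₁c₁ ln(T_f/T₁) = 174.658 × ln(692.87/771) = -18.66 J/K.
ΔS₂ = m₂c₂ ln(T_f/T₂) = 571.755 × ln(692.87/669) = 20.04 J/K.
ΔS_total = -18.66 + 20.04 = 1.38 J/K.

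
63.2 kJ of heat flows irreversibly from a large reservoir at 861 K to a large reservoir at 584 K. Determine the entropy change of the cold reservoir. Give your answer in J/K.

The cold reservoir gains heat Q, so ΔS_cold = +Q/T_C = 63200/584 = 108 J/K.

ΔS_cold = 108 J/K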